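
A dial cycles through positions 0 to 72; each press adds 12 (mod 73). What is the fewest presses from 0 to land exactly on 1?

73 = 6·12 + 1
12 = 12·1 + 0
Back-substituting gives 12·67 ≡ 1 (mod 73).

67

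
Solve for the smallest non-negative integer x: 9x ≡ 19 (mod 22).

7

The inverse of 9 mod 22 is 5 (since 9·5 = 45 ≡ 1).
Multiplying both sides by 5: x ≡ 5·19 = 95 ≡ 7 (mod 22).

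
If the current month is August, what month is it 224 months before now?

224 mod 12 = 8 (since 18·12 = 216).
August − 8 months → December.

December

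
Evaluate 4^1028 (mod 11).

Square-and-reduce mod 11: 4^1≡4, 4^2≡5, 4^4≡3, 4^8≡9, 4^16≡4, 4^32≡5, 4^64≡3, 4^128≡9, 4^256≡4, 4^512≡5, 4^1024≡3.
Since 1028 = 4 + 1024 in binary, 4^1028 ≡ 3·3 ≡ 9 (mod 11).

9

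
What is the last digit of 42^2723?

8

Last digits of 2^n: 2, 4, 8, 6 (period 4).
2723 leaves remainder 3 on division by 4, so 42^2723 ends in 8.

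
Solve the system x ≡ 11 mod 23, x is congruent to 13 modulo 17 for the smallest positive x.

149

x ≡ 13 (mod 17) gives x ∈ {13, 30, 47, 64, 81, 98, 115, 132, …}.
The first of these with x mod 23 = 11 is 149.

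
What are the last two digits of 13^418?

29

Successive squares of 13 mod 100: 13^1≡13, 13^2≡69, 13^4≡61, 13^8≡21, 13^16≡41, 13^32≡81, 13^64≡61, 13^128≡21, 13^256≡41.
Since 418 = 2 + 32 + 128 + 256 in binary, 13^418 ≡ 69·81·21·41 ≡ 29 (mod 100).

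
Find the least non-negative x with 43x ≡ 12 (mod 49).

The inverse of 43 mod 49 is 8 (since 43·8 = 344 ≡ 1).
So x ≡ 8·12 = 96 ≡ 47 (mod 49).

47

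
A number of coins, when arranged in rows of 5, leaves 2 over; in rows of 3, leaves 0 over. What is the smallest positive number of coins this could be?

12

x ≡ 0 (mod 3) gives x ∈ {0, 3, 6, 9, 12}.
The first of these with x mod 5 = 2 is 12.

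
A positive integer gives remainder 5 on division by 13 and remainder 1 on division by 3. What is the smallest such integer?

31

Since 3·9 ≡ 1 (mod 13), take x = 1 + 3·((5−1)·9 mod 13) = 1 + 3·10 = 31.
Check: 31 mod 13 = 5, 31 mod 3 = 1.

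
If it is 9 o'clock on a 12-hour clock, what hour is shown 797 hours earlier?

4

797 − 66·12 = 5, so 797 ≡ 5 (mod 12).
9 − 5 → 4 on a 12-hour dial.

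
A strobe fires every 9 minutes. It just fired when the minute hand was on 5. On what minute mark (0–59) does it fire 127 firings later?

8

127·9 = 1143.
1143 mod 60 = 3 (since 19·60 = 1140).
(5 + 3) mod 60 = 8.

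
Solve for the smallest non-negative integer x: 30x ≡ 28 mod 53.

8

30⁻¹ ≡ 23 (mod 53) because 30·23 = 690 = 13·53 + 1.
So x ≡ 23·28 = 644 ≡ 8 (mod 53).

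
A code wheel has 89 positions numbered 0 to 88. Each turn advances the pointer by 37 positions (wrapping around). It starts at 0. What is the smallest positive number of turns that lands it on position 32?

61

37⁻¹ ≡ 77 (mod 89) because 37·77 = 2849 = 32·89 + 1.
Multiplying both sides by 77: x ≡ 77·32 = 2464 ≡ 61 (mod 89).
Check: 37·61 = 2257 = 25·89 + 32.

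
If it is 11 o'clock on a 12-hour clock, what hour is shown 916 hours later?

916 = 76·12 + 4, so 916 mod 12 = 4.
11 + 4 → 3 on a 12-hour dial.

3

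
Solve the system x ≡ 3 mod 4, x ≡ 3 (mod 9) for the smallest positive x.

x ≡ 3 (mod 4) gives x ∈ {3}.
The first of these with x mod 9 = 3 is 3.

3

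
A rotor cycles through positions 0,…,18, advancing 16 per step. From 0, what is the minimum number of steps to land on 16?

The inverse of 16 mod 19 is 6 (since 16·6 = 96 ≡ 1).
So x ≡ 6·16 = 96 ≡ 1 (mod 19).
Check: 16·1 = 16 = 0·19 + 16.

1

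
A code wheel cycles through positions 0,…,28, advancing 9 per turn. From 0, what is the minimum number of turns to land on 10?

The inverse of 9 mod 29 is 13 (since 9·13 = 117 ≡ 1).
So x ≡ 13·10 = 130 ≡ 14 (mod 29).

14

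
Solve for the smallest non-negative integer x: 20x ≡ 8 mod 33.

7

The inverse of 20 mod 33 is 5 (since 20·5 = 100 ≡ 1).
Multiplying both sides by 5: x ≡ 5·8 = 40 ≡ 7 (mod 33).
Check: 20·7 = 140 = 4·33 + 8.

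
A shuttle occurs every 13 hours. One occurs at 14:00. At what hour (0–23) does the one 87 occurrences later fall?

87·13 = 1131.
Dividing 1131 by 24 gives quotient 47 and remainder 3.
(14 + 3) mod 24 = 17.

17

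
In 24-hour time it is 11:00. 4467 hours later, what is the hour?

14

4467 − 186·24 = 3, so 4467 ≡ 3 (mod 24).
(11 + 3) mod 24 = 14.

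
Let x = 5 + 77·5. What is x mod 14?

77·5 = 385.
385 = 27·14 + 7, so 385 mod 14 = 7.
(5 + 7) mod 14 = 12.

12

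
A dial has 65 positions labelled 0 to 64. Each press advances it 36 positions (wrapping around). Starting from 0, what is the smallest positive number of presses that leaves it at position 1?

65 = 1·36 + 29
36 = 1·29 + 7
29 = 4·7 + 1
7 = 7·1 + 0
Back-substituting gives 36·56 ≡ 1 (mod 65).

56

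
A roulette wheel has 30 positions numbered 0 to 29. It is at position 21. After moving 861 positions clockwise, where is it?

12

861 − 28·30 = 21, so 861 ≡ 21 (mod 30).
(21 + 21) mod 30 = 12.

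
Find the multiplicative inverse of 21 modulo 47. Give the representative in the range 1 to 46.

9

47 = 2·21 + 5
21 = 4·5 + 1
5 = 5·1 + 0
Back-substituting gives 21·9 ≡ 1 (mod 47).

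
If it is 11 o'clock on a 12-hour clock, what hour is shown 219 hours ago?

8

Dividing 219 by 12 gives quotient 18 and remainder 3.
11 − 3 → 8 on a 12-hour dial.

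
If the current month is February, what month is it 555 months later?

555 mod 12 = 3 (since 46·12 = 552).
February + 3 months → May.

May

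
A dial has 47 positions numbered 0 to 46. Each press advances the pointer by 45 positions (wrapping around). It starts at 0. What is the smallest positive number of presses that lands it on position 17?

15

The inverse of 45 mod 47 is 23 (since 45·23 = 1035 ≡ 1).
Multiplying both sides by 23: x ≡ 23·17 = 391 ≡ 15 (mod 47).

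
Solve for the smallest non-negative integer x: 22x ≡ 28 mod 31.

The inverse of 22 mod 31 is 24 (since 22·24 = 528 ≡ 1).
So x ≡ 24·28 = 672 ≡ 21 (mod 31).
Check: 22·21 = 462 = 14·31 + 28.

21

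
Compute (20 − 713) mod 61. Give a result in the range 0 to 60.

39

713 − 11·61 = 42, so 713 ≡ 42 (mod 61).
(20 − 42) mod 61 = 39.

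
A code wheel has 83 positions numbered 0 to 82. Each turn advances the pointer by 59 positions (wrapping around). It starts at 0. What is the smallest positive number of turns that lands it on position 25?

37

59⁻¹ ≡ 38 (mod 83) because 59·38 = 2242 = 27·83 + 1.
Multiplying both sides by 38: x ≡ 38·25 = 950 ≡ 37 (mod 83).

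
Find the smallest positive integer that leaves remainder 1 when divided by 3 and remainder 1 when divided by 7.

Since 7·1 ≡ 1 (mod 3), take x = 1 + 7·((1−1)·1 mod 3) = 1 + 7·0 = 1.
Check: 1 mod 3 = 1, 1 mod 7 = 1.

1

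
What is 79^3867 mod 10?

Powers of 9 mod 10 repeat with period 2: 9, 1.
3867 leaves remainder 1 on division by 2, so 79^3867 ends in 9.

9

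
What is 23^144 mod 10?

The units digit of 23^n cycles with period 4: 3, 9, 7, 1, …
144 leaves remainder 0 on division by 4, so 23^144 ends in 1.

1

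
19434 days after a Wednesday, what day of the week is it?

Friday

19434 mod 7 = 2 (since 2776·7 = 19432).
Wednesday + 2 days → Friday.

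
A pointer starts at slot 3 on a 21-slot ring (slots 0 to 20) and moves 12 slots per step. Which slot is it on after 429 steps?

6

429·12 = 5148.
Dividing 5148 by 21 gives quotient 245 and remainder 3.
(3 + 3) mod 21 = 6.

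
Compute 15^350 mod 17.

13

By repeated squaring mod 17: 15^1≡15, 15^2≡4, 15^4≡16, 15^8≡1, 15^16≡1, 15^32≡1, 15^64≡1, 15^128≡1, 15^256≡1.
350 = 2 + 4 + 8 + 16 + 64 + 256, so 15^350 ≡ 4·16·1·1·1·1 ≡ 13 (mod 17).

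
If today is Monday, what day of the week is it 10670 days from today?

10670 mod 7 = 2 (since 1524·7 = 10668).
Monday + 2 days → Wednesday.

Wednesday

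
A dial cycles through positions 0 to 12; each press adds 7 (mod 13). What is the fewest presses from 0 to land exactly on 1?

2

7·2 = 14 = 1·13 + 1, so 7⁻¹ ≡ 2 (mod 13).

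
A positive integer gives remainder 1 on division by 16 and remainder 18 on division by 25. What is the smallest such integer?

x ≡ 1 (mod 16) gives x ∈ {1, 17, 33, 49, 65, 81, 97, 113, …}.
The first of these with x mod 25 = 18 is 193.

193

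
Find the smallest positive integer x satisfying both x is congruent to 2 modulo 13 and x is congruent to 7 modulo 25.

132

x ≡ 2 (mod 13) gives x ∈ {2, 15, 28, 41, 54, 67, 80, 93, …}.
The first of these with x mod 25 = 7 is 132.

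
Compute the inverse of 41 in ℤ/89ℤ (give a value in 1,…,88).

76

89 = 2·41 + 7
41 = 5·7 + 6
7 = 1·6 + 1
6 = 6·1 + 0
Back-substituting gives 41·76 ≡ 1 (mod 89).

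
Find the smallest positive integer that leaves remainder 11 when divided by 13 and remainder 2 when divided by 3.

11

Since 3·9 ≡ 1 (mod 13), take x = 2 + 3·((11−2)·9 mod 13) = 2 + 3·3 = 11.
Check: 11 mod 13 = 11, 11 mod 3 = 2.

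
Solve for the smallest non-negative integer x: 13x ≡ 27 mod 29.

11

The inverse of 13 mod 29 is 9 (since 13·9 = 117 ≡ 1).
So x ≡ 9·27 = 243 ≡ 11 (mod 29).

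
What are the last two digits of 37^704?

By repeated squaring mod 100: 37^1≡37, 37^2≡69, 37^4≡61, 37^8≡21, 37^16≡41, 37^32≡81, 37^64≡61, 37^128≡21, 37^256≡41, 37^512≡81.
Since 704 = 64 + 128 + 512 in binary, 37^704 ≡ 61·21·81 ≡ 61 (mod 100).

61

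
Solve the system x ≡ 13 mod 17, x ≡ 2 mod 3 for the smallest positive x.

x ≡ 2 (mod 3) gives x ∈ {2, 5, 8, 11, 14, 17, 20, 23, …}.
The first of these with x mod 17 = 13 is 47.

47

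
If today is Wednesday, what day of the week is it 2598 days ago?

2598 mod 7 = 1 (since 371·7 = 2597).
Wednesday − 1 day → Tuesday.

Tuesday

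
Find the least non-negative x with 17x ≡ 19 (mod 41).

The inverse of 17 mod 41 is 29 (since 17·29 = 493 ≡ 1).
So x ≡ 29·19 = 551 ≡ 18 (mod 41).

18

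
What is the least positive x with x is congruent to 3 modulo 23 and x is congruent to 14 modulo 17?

x ≡ 14 (mod 17) gives x ∈ {14, 31, 48, 65, 82, 99, 116, 133, …}.
The first of these with x mod 23 = 3 is 371.

371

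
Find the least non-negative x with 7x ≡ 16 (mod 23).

22

The inverse of 7 mod 23 is 10 (since 7·10 = 70 ≡ 1).
So x ≡ 10·16 = 160 ≡ 22 (mod 23).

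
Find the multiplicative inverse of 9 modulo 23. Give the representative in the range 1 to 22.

9·18 = 162 = 7·23 + 1, so 9⁻¹ ≡ 18 (mod 23).

18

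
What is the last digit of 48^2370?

Powers of 8 mod 10 repeat with period 4: 8, 4, 2, 6.
2370 mod 4 = 2, so the last digit matches 8^2 = 4.

4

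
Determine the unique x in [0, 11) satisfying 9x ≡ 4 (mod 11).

9

The inverse of 9 mod 11 is 5 (since 9·5 = 45 ≡ 1).
So x ≡ 5·4 = 20 ≡ 9 (mod 11).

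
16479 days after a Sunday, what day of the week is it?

Dividing 16479 by 7 gives quotient 2354 and remainder 1.
Sunday + 1 day → Monday.

Monday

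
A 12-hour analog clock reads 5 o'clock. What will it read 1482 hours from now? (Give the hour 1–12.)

11

1482 mod 12 = 6 (since 123·12 = 1476).
5 + 6 → 11 on a 12-hour dial.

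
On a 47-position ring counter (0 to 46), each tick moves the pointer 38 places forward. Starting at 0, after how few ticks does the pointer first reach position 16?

40

The inverse of 38 mod 47 is 26 (since 38·26 = 988 ≡ 1).
So x ≡ 26·16 = 416 ≡ 40 (mod 47).
Check: 38·40 = 1520 = 32·47 + 16.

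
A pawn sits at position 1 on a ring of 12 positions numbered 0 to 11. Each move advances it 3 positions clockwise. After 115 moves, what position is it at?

10

115·3 = 345.
345 = 28·12 + 9, so 345 mod 12 = 9.
(1 + 9) mod 12 = 10.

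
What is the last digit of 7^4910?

9

Powers of 7 mod 10 repeat with period 4: 7, 9, 3, 1.
4910 leaves remainder 2 on division by 4, so 7^4910 ends in 9.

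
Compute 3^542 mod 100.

By repeated squaring mod 100: 3^1≡3, 3^2≡9, 3^4≡81, 3^8≡61, 3^16≡21, 3^32≡41, 3^64≡81, 3^128≡61, 3^256≡21, 3^512≡41.
542 = 2 + 4 + 8 + 16 + 512, so 3^542 ≡ 9·81·61·21·41 ≡ 9 (mod 100).

9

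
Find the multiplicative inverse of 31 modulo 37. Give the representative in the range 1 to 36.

6

37 = 1·31 + 6
31 = 5·6 + 1
6 = 6·1 + 0
Back-substituting gives 31·6 ≡ 1 (mod 37).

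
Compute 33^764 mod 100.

21

Successive squares of 33 mod 100: 33^1≡33, 33^2≡89, 33^4≡21, 33^8≡41, 33^16≡81, 33^32≡61, 33^64≡21, 33^128≡41, 33^256≡81, 33^512≡61.
764 = 4 + 8 + 16 + 32 + 64 + 128 + 512, so 33^764 ≡ 21·41·81·61·21·41·61 ≡ 21 (mod 100).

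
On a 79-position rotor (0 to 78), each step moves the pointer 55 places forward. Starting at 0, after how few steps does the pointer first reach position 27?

68

55⁻¹ ≡ 23 (mod 79) because 55·23 = 1265 = 16·79 + 1.
So x ≡ 23·27 = 621 ≡ 68 (mod 79).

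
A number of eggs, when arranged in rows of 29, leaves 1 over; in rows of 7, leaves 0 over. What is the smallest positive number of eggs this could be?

x ≡ 0 (mod 7) gives x ∈ {0, 7, 14, 21, 28, 35, 42, 49, …}.
The first of these with x mod 29 = 1 is 175.

175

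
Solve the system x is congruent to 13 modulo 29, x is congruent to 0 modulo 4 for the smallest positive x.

x ≡ 0 (mod 4) gives x ∈ {0, 4, 8, 12, 16, 20, 24, 28, …}.
The first of these with x mod 29 = 13 is 100.

100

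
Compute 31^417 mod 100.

Successive squares of 31 mod 100: 31^1≡31, 31^2≡61, 31^4≡21, 31^8≡41, 31^16≡81, 31^32≡61, 31^64≡21, 31^128≡41, 31^256≡81.
Since 417 = 1 + 32 + 128 + 256 in binary, 31^417 ≡ 31·61·41·81 ≡ 11 (mod 100).

11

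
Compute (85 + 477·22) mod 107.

93

477·22 = 10494.
10494 − 98·107 = 8, so 10494 ≡ 8 (mod 107).
(85 + 8) mod 107 = 93.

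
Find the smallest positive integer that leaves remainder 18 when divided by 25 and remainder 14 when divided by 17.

Since 17·3 ≡ 1 (mod 25), take x = 14 + 17·((18−14)·3 mod 25) = 14 + 17·12 = 218.
Check: 218 mod 25 = 18, 218 mod 17 = 14.

218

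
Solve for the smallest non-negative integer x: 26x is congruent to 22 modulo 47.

37

The inverse of 26 mod 47 is 38 (since 26·38 = 988 ≡ 1).
So x ≡ 38·22 = 836 ≡ 37 (mod 47).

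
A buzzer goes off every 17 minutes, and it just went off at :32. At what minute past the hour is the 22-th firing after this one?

22·17 = 374.
374 − 6·60 = 14, so 374 ≡ 14 (mod 60).
(32 + 14) mod 60 = 46.

46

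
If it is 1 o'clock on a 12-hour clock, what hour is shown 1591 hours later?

8

Dividing 1591 by 12 gives quotient 132 and remainder 7.
1 + 7 → 8 on a 12-hour dial.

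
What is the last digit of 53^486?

9

Powers of 3 mod 10 repeat with period 4: 3, 9, 7, 1.
486 leaves remainder 2 on division by 4, so 53^486 ends in 9.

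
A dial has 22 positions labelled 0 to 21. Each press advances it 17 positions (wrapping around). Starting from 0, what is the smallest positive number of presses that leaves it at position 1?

13

17·13 = 221 = 10·22 + 1, so 17⁻¹ ≡ 13 (mod 22).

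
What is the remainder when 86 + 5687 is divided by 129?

97

5687 − 44·129 = 11, so 5687 ≡ 11 (mod 129).
(86 + 11) mod 129 = 97.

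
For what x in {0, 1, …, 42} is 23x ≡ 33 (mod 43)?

22

The inverse of 23 mod 43 is 15 (since 23·15 = 345 ≡ 1).
So x ≡ 15·33 = 495 ≡ 22 (mod 43).
Check: 23·22 = 506 = 11·43 + 33.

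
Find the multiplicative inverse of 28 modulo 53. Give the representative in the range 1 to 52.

28·36 = 1008 = 19·53 + 1, so 28⁻¹ ≡ 36 (mod 53).

36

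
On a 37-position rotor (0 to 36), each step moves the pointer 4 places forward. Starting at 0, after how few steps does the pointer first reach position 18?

23

4⁻¹ ≡ 28 (mod 37) because 4·28 = 112 = 3·37 + 1.
So x ≡ 28·18 = 504 ≡ 23 (mod 37).
Check: 4·23 = 92 = 2·37 + 18.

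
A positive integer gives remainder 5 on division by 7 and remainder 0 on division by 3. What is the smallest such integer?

12

x ≡ 0 (mod 3) gives x ∈ {0, 3, 6, 9, 12}.
The first of these with x mod 7 = 5 is 12.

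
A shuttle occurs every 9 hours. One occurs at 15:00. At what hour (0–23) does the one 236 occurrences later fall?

236·9 = 2124.
2124 = 88·24 + 12, so 2124 mod 24 = 12.
(15 + 12) mod 24 = 3.

3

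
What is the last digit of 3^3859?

The units digit of 3^n cycles with period 4: 3, 9, 7, 1, …
3859 mod 4 = 3, so the last digit matches 3^3 = 7.

7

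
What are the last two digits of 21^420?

01

Successive squares of 21 mod 100: 21^1≡21, 21^2≡41, 21^4≡81, 21^8≡61, 21^16≡21, 21^32≡41, 21^64≡81, 21^128≡61, 21^256≡21.
Since 420 = 4 + 32 + 128 + 256 in binary, 21^420 ≡ 81·41·61·21 ≡ 1 (mod 100).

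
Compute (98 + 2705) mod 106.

47

2705 = 25·106 + 55, so 2705 mod 106 = 55.
(98 + 55) mod 106 = 47.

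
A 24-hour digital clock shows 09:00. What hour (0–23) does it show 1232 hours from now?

1232 − 51·24 = 8, so 1232 ≡ 8 (mod 24).
(9 + 8) mod 24 = 17.

17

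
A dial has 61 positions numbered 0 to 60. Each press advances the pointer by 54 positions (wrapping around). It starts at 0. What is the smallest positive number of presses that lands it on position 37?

47

54⁻¹ ≡ 26 (mod 61) because 54·26 = 1404 = 23·61 + 1.
Multiplying both sides by 26: x ≡ 26·37 = 962 ≡ 47 (mod 61).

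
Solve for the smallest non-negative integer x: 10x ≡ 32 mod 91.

The inverse of 10 mod 91 is 82 (since 10·82 = 820 ≡ 1).
Multiplying both sides by 82: x ≡ 82·32 = 2624 ≡ 76 (mod 91).
Check: 10·76 = 760 = 8·91 + 32.

76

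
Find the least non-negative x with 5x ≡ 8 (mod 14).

10

The inverse of 5 mod 14 is 3 (since 5·3 = 15 ≡ 1).
So x ≡ 3·8 = 24 ≡ 10 (mod 14).
Check: 5·10 = 50 = 3·14 + 8.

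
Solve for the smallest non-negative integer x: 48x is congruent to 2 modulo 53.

The inverse of 48 mod 53 is 21 (since 48·21 = 1008 ≡ 1).
So x ≡ 21·2 = 42 ≡ 42 (mod 53).

42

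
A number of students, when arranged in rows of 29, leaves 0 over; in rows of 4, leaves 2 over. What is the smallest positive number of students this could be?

58

Since 4·22 ≡ 1 (mod 29), take x = 2 + 4·((0−2)·22 mod 29) = 2 + 4·14 = 58.
Check: 58 mod 29 = 0, 58 mod 4 = 2.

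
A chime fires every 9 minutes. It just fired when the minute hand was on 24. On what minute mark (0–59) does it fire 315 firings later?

39

315·9 = 2835.
2835 mod 60 = 15 (since 47·60 = 2820).
(24 + 15) mod 60 = 39.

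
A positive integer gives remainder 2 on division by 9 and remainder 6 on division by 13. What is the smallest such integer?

110

Since 13·7 ≡ 1 (mod 9), take x = 6 + 13·((2−6)·7 mod 9) = 6 + 13·8 = 110.
Check: 110 mod 9 = 2, 110 mod 13 = 6.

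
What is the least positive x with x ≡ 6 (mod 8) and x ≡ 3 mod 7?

38

x ≡ 3 (mod 7) gives x ∈ {3, 10, 17, 24, 31, 38}.
The first of these with x mod 8 = 6 is 38.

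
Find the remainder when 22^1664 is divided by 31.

Square-and-reduce mod 31: 22^1≡22, 22^2≡19, 22^4≡20, 22^8≡28, 22^16≡9, 22^32≡19, 22^64≡20, 22^128≡28, 22^256≡9, 22^512≡19, 22^1024≡20.
Since 1664 = 128 + 512 + 1024 in binary, 22^1664 ≡ 28·19·20 ≡ 7 (mod 31).

7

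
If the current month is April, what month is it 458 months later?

June

458 mod 12 = 2 (since 38·12 = 456).
April + 2 months → June.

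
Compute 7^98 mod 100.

49

Successive squares of 7 mod 100: 7^1≡7, 7^2≡49, 7^4≡1, 7^8≡1, 7^16≡1, 7^32≡1, 7^64≡1.
98 = 2 + 32 + 64, so 7^98 ≡ 49·1·1 ≡ 49 (mod 100).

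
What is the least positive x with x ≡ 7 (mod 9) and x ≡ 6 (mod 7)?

34

x ≡ 6 (mod 7) gives x ∈ {6, 13, 20, 27, 34}.
The first of these with x mod 9 = 7 is 34.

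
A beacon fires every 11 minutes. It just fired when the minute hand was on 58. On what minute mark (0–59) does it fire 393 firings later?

393·11 = 4323.
4323 − 72·60 = 3, so 4323 ≡ 3 (mod 60).
(58 + 3) mod 60 = 1.

1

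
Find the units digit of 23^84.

1

The units digit of 23^n cycles with period 4: 3, 9, 7, 1, …
84 mod 4 = 0, so the last digit matches 3^4 = 1.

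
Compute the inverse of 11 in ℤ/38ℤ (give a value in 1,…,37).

7

11·7 = 77 = 2·38 + 1, so 11⁻¹ ≡ 7 (mod 38).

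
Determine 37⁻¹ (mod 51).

37·40 = 1480 = 29·51 + 1, so 37⁻¹ ≡ 40 (mod 51).

40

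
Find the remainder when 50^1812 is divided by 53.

Square-and-reduce mod 53: 50^1≡50, 50^2≡9, 50^4≡28, 50^8≡42, 50^16≡15, 50^32≡13, 50^64≡10, 50^128≡47, 50^256≡36, 50^512≡24, 50^1024≡46.
1812 = 4 + 16 + 256 + 512 + 1024, so 50^1812 ≡ 28·15·36·24·46 ≡ 24 (mod 53).

24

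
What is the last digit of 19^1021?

Powers of 9 mod 10 repeat with period 2: 9, 1.
1021 leaves remainder 1 on division by 2, so 19^1021 ends in 9.

9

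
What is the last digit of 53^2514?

9

Powers of 3 mod 10 repeat with period 4: 3, 9, 7, 1.
2514 leaves remainder 2 on division by 4, so 53^2514 ends in 9.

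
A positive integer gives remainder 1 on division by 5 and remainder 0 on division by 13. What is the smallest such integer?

x ≡ 1 (mod 5) gives x ∈ {1, 6, 11, 16, 21, 26}.
The first of these with x mod 13 = 0 is 26.

26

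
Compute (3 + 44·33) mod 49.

44·33 = 1452.
1452 = 29·49 + 31, so 1452 mod 49 = 31.
(3 + 31) mod 49 = 34.

34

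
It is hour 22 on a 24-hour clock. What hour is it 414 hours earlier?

414 = 17·24 + 6, so 414 mod 24 = 6.
(22 − 6) mod 24 = 16.

16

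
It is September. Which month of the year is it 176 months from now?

May

176 = 14·12 + 8, so 176 mod 12 = 8.
September + 8 months → May.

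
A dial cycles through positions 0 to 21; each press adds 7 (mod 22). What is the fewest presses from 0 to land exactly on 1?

22 = 3·7 + 1
7 = 7·1 + 0
Back-substituting gives 7·19 ≡ 1 (mod 22).

19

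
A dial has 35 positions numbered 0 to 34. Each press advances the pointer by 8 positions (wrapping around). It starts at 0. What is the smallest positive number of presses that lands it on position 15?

15

8⁻¹ ≡ 22 (mod 35) because 8·22 = 176 = 5·35 + 1.
So x ≡ 22·15 = 330 ≡ 15 (mod 35).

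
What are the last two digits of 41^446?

41

Successive squares of 41 mod 100: 41^1≡41, 41^2≡81, 41^4≡61, 41^8≡21, 41^16≡41, 41^32≡81, 41^64≡61, 41^128≡21, 41^256≡41.
Since 446 = 2 + 4 + 8 + 16 + 32 + 128 + 256 in binary, 41^446 ≡ 81·61·21·41·81·21·41 ≡ 41 (mod 100).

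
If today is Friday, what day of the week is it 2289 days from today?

2289 = 327·7 + 0, so 2289 mod 7 = 0.
Friday + 0 days → Friday.

Friday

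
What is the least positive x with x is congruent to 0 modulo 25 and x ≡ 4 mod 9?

Since 9·14 ≡ 1 (mod 25), take x = 4 + 9·((0−4)·14 mod 25) = 4 + 9·19 = 175.
Check: 175 mod 25 = 0, 175 mod 9 = 4.

175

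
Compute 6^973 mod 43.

By repeated squaring mod 43: 6^1≡6, 6^2≡36, 6^4≡6, 6^8≡36, 6^16≡6, 6^32≡36, 6^64≡6, 6^128≡36, 6^256≡6, 6^512≡36.
973 = 1 + 4 + 8 + 64 + 128 + 256 + 512, so 6^973 ≡ 6·6·36·6·36·6·36 ≡ 6 (mod 43).

6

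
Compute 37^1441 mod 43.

37

Square-and-reduce mod 43: 37^1≡37, 37^2≡36, 37^4≡6, 37^8≡36, 37^16≡6, 37^32≡36, 37^64≡6, 37^128≡36, 37^256≡6, 37^512≡36, 37^1024≡6.
1441 = 1 + 32 + 128 + 256 + 1024, so 37^1441 ≡ 37·36·36·6·6 ≡ 37 (mod 43).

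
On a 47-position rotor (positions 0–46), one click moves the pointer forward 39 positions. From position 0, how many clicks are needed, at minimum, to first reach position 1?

39·41 = 1599 = 34·47 + 1, so 39⁻¹ ≡ 41 (mod 47).

41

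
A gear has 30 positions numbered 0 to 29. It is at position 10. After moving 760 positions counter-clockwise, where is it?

0

760 − 25·30 = 10, so 760 ≡ 10 (mod 30).
(10 − 10) mod 30 = 0.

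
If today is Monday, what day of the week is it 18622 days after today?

Wednesday

Dividing 18622 by 7 gives quotient 2660 and remainder 2.
Monday + 2 days → Wednesday.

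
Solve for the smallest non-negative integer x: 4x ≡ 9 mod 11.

The inverse of 4 mod 11 is 3 (since 4·3 = 12 ≡ 1).
Multiplying both sides by 3: x ≡ 3·9 = 27 ≡ 5 (mod 11).
Check: 4·5 = 20 = 1·11 + 9.

5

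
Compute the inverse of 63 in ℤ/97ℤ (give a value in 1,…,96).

63·77 = 4851 = 50·97 + 1, so 63⁻¹ ≡ 77 (mod 97).

77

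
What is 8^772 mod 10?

6

Powers of 8 mod 10 repeat with period 4: 8, 4, 2, 6.
772 mod 4 = 0, so the last digit matches 8^4 = 6.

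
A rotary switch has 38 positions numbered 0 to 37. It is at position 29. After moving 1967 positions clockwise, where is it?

20

1967 = 51·38 + 29, so 1967 mod 38 = 29.
(29 + 29) mod 38 = 20.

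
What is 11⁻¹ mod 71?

13

11·13 = 143 = 2·71 + 1, so 11⁻¹ ≡ 13 (mod 71).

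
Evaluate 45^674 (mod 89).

By repeated squaring mod 89: 45^1≡45, 45^2≡67, 45^4≡39, 45^8≡8, 45^16≡64, 45^32≡2, 45^64≡4, 45^128≡16, 45^256≡78, 45^512≡32.
Since 674 = 2 + 32 + 128 + 512 in binary, 45^674 ≡ 67·2·16·32 ≡ 78 (mod 89).

78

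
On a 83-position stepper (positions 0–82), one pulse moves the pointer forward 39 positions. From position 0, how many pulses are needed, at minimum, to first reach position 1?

66

39·66 = 2574 = 31·83 + 1, so 39⁻¹ ≡ 66 (mod 83).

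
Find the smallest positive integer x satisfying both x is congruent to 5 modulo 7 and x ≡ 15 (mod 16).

Since 16·4 ≡ 1 (mod 7), take x = 15 + 16·((5−15)·4 mod 7) = 15 + 16·2 = 47.
Check: 47 mod 7 = 5, 47 mod 16 = 15.

47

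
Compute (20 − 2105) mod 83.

2105 − 25·83 = 30, so 2105 ≡ 30 (mod 83).
(20 − 30) mod 83 = 73.

73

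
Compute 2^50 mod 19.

Successive squares of 2 mod 19: 2^1≡2, 2^2≡4, 2^4≡16, 2^8≡9, 2^16≡5, 2^32≡6.
50 = 2 + 16 + 32, so 2^50 ≡ 4·5·6 ≡ 6 (mod 19).

6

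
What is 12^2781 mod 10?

Last digits of 2^n: 2, 4, 8, 6 (period 4).
2781 leaves remainder 1 on division by 4, so 12^2781 ends in 2.

2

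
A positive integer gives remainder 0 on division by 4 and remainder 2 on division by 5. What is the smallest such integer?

x ≡ 0 (mod 4) gives x ∈ {0, 4, 8, 12}.
The first of these with x mod 5 = 2 is 12.

12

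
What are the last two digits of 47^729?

67

By repeated squaring mod 100: 47^1≡47, 47^2≡9, 47^4≡81, 47^8≡61, 47^16≡21, 47^32≡41, 47^64≡81, 47^128≡61, 47^256≡21, 47^512≡41.
729 = 1 + 8 + 16 + 64 + 128 + 512, so 47^729 ≡ 47·61·21·81·61·41 ≡ 67 (mod 100).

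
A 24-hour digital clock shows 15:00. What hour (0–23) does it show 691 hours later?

691 = 28·24 + 19, so 691 mod 24 = 19.
(15 + 19) mod 24 = 10.

10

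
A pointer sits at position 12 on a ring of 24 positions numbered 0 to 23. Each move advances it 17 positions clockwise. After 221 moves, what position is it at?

221·17 = 3757.
3757 = 156·24 + 13, so 3757 mod 24 = 13.
(12 + 13) mod 24 = 1.

1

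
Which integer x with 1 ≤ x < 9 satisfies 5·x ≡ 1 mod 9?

5·2 = 10 = 1·9 + 1, so 5⁻¹ ≡ 2 (mod 9).

2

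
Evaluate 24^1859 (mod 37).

35

Successive squares of 24 mod 37: 24^1≡24, 24^2≡21, 24^4≡34, 24^8≡9, 24^16≡7, 24^32≡12, 24^64≡33, 24^128≡16, 24^256≡34, 24^512≡9, 24^1024≡7.
1859 = 1 + 2 + 64 + 256 + 512 + 1024, so 24^1859 ≡ 24·21·33·34·9·7 ≡ 35 (mod 37).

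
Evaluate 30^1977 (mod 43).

39

By repeated squaring mod 43: 30^1≡30, 30^2≡40, 30^4≡9, 30^8≡38, 30^16≡25, 30^32≡23, 30^64≡13, 30^128≡40, 30^256≡9, 30^512≡38, 30^1024≡25.
Since 1977 = 1 + 8 + 16 + 32 + 128 + 256 + 512 + 1024 in binary, 30^1977 ≡ 30·38·25·23·40·9·38·25 ≡ 39 (mod 43).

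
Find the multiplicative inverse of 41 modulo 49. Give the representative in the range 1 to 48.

49 = 1·41 + 8
41 = 5·8 + 1
8 = 8·1 + 0
Back-substituting gives 41·6 ≡ 1 (mod 49).

6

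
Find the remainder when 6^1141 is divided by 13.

6

Successive squares of 6 mod 13: 6^1≡6, 6^2≡10, 6^4≡9, 6^8≡3, 6^16≡9, 6^32≡3, 6^64≡9, 6^128≡3, 6^256≡9, 6^512≡3, 6^1024≡9.
Since 1141 = 1 + 4 + 16 + 32 + 64 + 1024 in binary, 6^1141 ≡ 6·9·9·3·9·9 ≡ 6 (mod 13).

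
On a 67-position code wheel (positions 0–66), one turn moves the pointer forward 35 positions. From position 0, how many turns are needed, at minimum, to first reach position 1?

67 = 1·35 + 32
35 = 1·32 + 3
32 = 10·3 + 2
3 = 1·2 + 1
2 = 2·1 + 0
Back-substituting gives 35·23 ≡ 1 (mod 67).

23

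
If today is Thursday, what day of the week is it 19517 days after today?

Friday

19517 − 2788·7 = 1, so 19517 ≡ 1 (mod 7).
Thursday + 1 day → Friday.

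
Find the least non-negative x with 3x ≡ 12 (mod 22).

4

3⁻¹ ≡ 15 (mod 22) because 3·15 = 45 = 2·22 + 1.
So x ≡ 15·12 = 180 ≡ 4 (mod 22).
Check: 3·4 = 12 = 0·22 + 12.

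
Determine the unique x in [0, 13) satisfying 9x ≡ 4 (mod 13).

12

The inverse of 9 mod 13 is 3 (since 9·3 = 27 ≡ 1).
Multiplying both sides by 3: x ≡ 3·4 = 12 ≡ 12 (mod 13).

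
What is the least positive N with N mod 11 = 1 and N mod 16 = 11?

x ≡ 1 (mod 11) gives x ∈ {1, 12, 23, 34, 45, 56, 67, 78, …}.
The first of these with x mod 16 = 11 is 155.

155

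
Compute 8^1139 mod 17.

By repeated squaring mod 17: 8^1≡8, 8^2≡13, 8^4≡16, 8^8≡1, 8^16≡1, 8^32≡1, 8^64≡1, 8^128≡1, 8^256≡1, 8^512≡1, 8^1024≡1.
1139 = 1 + 2 + 16 + 32 + 64 + 1024, so 8^1139 ≡ 8·13·1·1·1·1 ≡ 2 (mod 17).

2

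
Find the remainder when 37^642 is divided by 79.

46

Successive squares of 37 mod 79: 37^1≡37, 37^2≡26, 37^4≡44, 37^8≡40, 37^16≡20, 37^32≡5, 37^64≡25, 37^128≡72, 37^256≡49, 37^512≡31.
642 = 2 + 128 + 512, so 37^642 ≡ 26·72·31 ≡ 46 (mod 79).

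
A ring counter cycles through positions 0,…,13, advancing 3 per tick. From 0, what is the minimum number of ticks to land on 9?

The inverse of 3 mod 14 is 5 (since 3·5 = 15 ≡ 1).
So x ≡ 5·9 = 45 ≡ 3 (mod 14).
Check: 3·3 = 9 = 0·14 + 9.

3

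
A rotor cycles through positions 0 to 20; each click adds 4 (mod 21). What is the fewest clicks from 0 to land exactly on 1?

16

4·16 = 64 = 3·21 + 1, so 4⁻¹ ≡ 16 (mod 21).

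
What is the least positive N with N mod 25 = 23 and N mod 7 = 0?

98

Since 7·18 ≡ 1 (mod 25), take x = 0 + 7·((23−0)·18 mod 25) = 0 + 7·14 = 98.
Check: 98 mod 25 = 23, 98 mod 7 = 0.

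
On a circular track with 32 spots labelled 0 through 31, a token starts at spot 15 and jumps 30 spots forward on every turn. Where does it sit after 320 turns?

15

320·30 = 9600.
9600 = 300·32 + 0, so 9600 mod 32 = 0.
(15 + 0) mod 32 = 15.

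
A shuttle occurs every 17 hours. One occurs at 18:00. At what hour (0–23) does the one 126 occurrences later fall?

0

126·17 = 2142.
2142 = 89·24 + 6, so 2142 mod 24 = 6.
(18 + 6) mod 24 = 0.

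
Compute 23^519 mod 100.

Successive squares of 23 mod 100: 23^1≡23, 23^2≡29, 23^4≡41, 23^8≡81, 23^16≡61, 23^32≡21, 23^64≡41, 23^128≡81, 23^256≡61, 23^512≡21.
519 = 1 + 2 + 4 + 512, so 23^519 ≡ 23·29·41·21 ≡ 87 (mod 100).

87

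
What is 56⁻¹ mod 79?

56·24 = 1344 = 17·79 + 1, so 56⁻¹ ≡ 24 (mod 79).

24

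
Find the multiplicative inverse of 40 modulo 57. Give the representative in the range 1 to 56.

40·10 = 400 = 7·57 + 1, so 40⁻¹ ≡ 10 (mod 57).

10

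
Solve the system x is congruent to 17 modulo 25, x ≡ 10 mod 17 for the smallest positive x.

367

x ≡ 10 (mod 17) gives x ∈ {10, 27, 44, 61, 78, 95, 112, 129, …}.
The first of these with x mod 25 = 17 is 367.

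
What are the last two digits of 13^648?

21

Successive squares of 13 mod 100: 13^1≡13, 13^2≡69, 13^4≡61, 13^8≡21, 13^16≡41, 13^32≡81, 13^64≡61, 13^128≡21, 13^256≡41, 13^512≡81.
Since 648 = 8 + 128 + 512 in binary, 13^648 ≡ 21·21·81 ≡ 21 (mod 100).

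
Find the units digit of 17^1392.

1

The units digit of 17^n cycles with period 4: 7, 9, 3, 1, …
1392 mod 4 = 0, so the last digit matches 7^4 = 1.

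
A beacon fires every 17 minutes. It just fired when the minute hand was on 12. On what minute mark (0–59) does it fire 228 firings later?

48

228·17 = 3876.
3876 − 64·60 = 36, so 3876 ≡ 36 (mod 60).
(12 + 36) mod 60 = 48.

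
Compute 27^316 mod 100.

Successive squares of 27 mod 100: 27^1≡27, 27^2≡29, 27^4≡41, 27^8≡81, 27^16≡61, 27^32≡21, 27^64≡41, 27^128≡81, 27^256≡61.
Since 316 = 4 + 8 + 16 + 32 + 256 in binary, 27^316 ≡ 41·81·61·21·61 ≡ 61 (mod 100).

61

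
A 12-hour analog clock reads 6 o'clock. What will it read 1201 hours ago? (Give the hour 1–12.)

5

Dividing 1201 by 12 gives quotient 100 and remainder 1.
6 − 1 → 5 on a 12-hour dial.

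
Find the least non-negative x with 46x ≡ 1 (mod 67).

46⁻¹ ≡ 51 (mod 67) because 46·51 = 2346 = 35·67 + 1.
So x ≡ 51·1 = 51 ≡ 51 (mod 67).

51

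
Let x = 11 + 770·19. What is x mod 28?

770·19 = 14630.
14630 mod 28 = 14 (since 522·28 = 14616).
(11 + 14) mod 28 = 25.

25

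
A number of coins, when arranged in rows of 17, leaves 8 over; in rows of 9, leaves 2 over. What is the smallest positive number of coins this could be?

110

x ≡ 2 (mod 9) gives x ∈ {2, 11, 20, 29, 38, 47, 56, 65, …}.
The first of these with x mod 17 = 8 is 110.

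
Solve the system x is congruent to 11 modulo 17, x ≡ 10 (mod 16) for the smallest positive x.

266

x ≡ 10 (mod 16) gives x ∈ {10, 26, 42, 58, 74, 90, 106, 122, …}.
The first of these with x mod 17 = 11 is 266.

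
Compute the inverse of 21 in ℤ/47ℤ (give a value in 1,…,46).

9

21·9 = 189 = 4·47 + 1, so 21⁻¹ ≡ 9 (mod 47).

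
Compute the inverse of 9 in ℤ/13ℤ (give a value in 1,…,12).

3

13 = 1·9 + 4
9 = 2·4 + 1
4 = 4·1 + 0
Back-substituting gives 9·3 ≡ 1 (mod 13).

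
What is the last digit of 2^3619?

The units digit of 2^n cycles with period 4: 2, 4, 8, 6, …
3619 mod 4 = 3, so the last digit matches 2^3 = 8.

8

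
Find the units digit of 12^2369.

Powers of 2 mod 10 repeat with period 4: 2, 4, 8, 6.
2369 mod 4 = 1, so the last digit matches 2^1 = 2.

2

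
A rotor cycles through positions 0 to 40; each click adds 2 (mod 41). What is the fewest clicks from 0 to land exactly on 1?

21

2·21 = 42 = 1·41 + 1, so 2⁻¹ ≡ 21 (mod 41).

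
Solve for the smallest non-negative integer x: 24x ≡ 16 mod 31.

24⁻¹ ≡ 22 (mod 31) because 24·22 = 528 = 17·31 + 1.
So x ≡ 22·16 = 352 ≡ 11 (mod 31).
Check: 24·11 = 264 = 8·31 + 16.

11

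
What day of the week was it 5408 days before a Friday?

5408 mod 7 = 4 (since 772·7 = 5404).
Friday − 4 days → Monday.

Monday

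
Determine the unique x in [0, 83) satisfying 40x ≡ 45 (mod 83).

53

40⁻¹ ≡ 27 (mod 83) because 40·27 = 1080 = 13·83 + 1.
Multiplying both sides by 27: x ≡ 27·45 = 1215 ≡ 53 (mod 83).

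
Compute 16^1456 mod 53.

1

By repeated squaring mod 53: 16^1≡16, 16^2≡44, 16^4≡28, 16^8≡42, 16^16≡15, 16^32≡13, 16^64≡10, 16^128≡47, 16^256≡36, 16^512≡24, 16^1024≡46.
Since 1456 = 16 + 32 + 128 + 256 + 1024 in binary, 16^1456 ≡ 15·13·47·36·46 ≡ 1 (mod 53).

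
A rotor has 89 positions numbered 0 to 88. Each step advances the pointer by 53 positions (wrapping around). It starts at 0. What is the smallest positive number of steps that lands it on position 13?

12

The inverse of 53 mod 89 is 42 (since 53·42 = 2226 ≡ 1).
Multiplying both sides by 42: x ≡ 42·13 = 546 ≡ 12 (mod 89).
Check: 53·12 = 636 = 7·89 + 13.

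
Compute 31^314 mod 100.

Square-and-reduce mod 100: 31^1≡31, 31^2≡61, 31^4≡21, 31^8≡41, 31^16≡81, 31^32≡61, 31^64≡21, 31^128≡41, 31^256≡81.
314 = 2 + 8 + 16 + 32 + 256, so 31^314 ≡ 61·41·81·61·81 ≡ 21 (mod 100).

21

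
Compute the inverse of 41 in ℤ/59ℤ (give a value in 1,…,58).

41·36 = 1476 = 25·59 + 1, so 41⁻¹ ≡ 36 (mod 59).

36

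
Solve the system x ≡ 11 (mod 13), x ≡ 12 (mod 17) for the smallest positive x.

63

x ≡ 11 (mod 13) gives x ∈ {11, 24, 37, 50, 63}.
The first of these with x mod 17 = 12 is 63.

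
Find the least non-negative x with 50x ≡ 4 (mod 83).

50⁻¹ ≡ 5 (mod 83) because 50·5 = 250 = 3·83 + 1.
Multiplying both sides by 5: x ≡ 5·4 = 20 ≡ 20 (mod 83).
Check: 50·20 = 1000 = 12·83 + 4.

20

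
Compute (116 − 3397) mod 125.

Dividing 3397 by 125 gives quotient 27 and remainder 22.
(116 − 22) mod 125 = 94.

94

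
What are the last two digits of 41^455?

01

Successive squares of 41 mod 100: 41^1≡41, 41^2≡81, 41^4≡61, 41^8≡21, 41^16≡41, 41^32≡81, 41^64≡61, 41^128≡21, 41^256≡41.
Since 455 = 1 + 2 + 4 + 64 + 128 + 256 in binary, 41^455 ≡ 41·81·61·61·21·41 ≡ 1 (mod 100).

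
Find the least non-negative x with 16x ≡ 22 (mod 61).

16⁻¹ ≡ 42 (mod 61) because 16·42 = 672 = 11·61 + 1.
Multiplying both sides by 42: x ≡ 42·22 = 924 ≡ 9 (mod 61).
Check: 16·9 = 144 = 2·61 + 22.

9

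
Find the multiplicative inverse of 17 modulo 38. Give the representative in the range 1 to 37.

17·9 = 153 = 4·38 + 1, so 17⁻¹ ≡ 9 (mod 38).

9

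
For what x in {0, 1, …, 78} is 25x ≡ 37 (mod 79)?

71

25⁻¹ ≡ 19 (mod 79) because 25·19 = 475 = 6·79 + 1.
So x ≡ 19·37 = 703 ≡ 71 (mod 79).
Check: 25·71 = 1775 = 22·79 + 37.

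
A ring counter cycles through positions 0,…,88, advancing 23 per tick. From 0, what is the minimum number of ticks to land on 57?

The inverse of 23 mod 89 is 31 (since 23·31 = 713 ≡ 1).
So x ≡ 31·57 = 1767 ≡ 76 (mod 89).

76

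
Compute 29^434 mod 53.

10

By repeated squaring mod 53: 29^1≡29, 29^2≡46, 29^4≡49, 29^8≡16, 29^16≡44, 29^32≡28, 29^64≡42, 29^128≡15, 29^256≡13.
434 = 2 + 16 + 32 + 128 + 256, so 29^434 ≡ 46·44·28·15·13 ≡ 10 (mod 53).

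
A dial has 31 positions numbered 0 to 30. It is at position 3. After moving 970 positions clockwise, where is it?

970 mod 31 = 9 (since 31·31 = 961).
(3 + 9) mod 31 = 12.

12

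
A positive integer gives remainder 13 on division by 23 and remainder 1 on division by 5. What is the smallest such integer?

x ≡ 1 (mod 5) gives x ∈ {1, 6, 11, 16, 21, 26, 31, 36}.
The first of these with x mod 23 = 13 is 36.

36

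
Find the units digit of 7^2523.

3

Powers of 7 mod 10 repeat with period 4: 7, 9, 3, 1.
2523 mod 4 = 3, so the last digit matches 7^3 = 3.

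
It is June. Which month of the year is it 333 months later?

March

333 − 27·12 = 9, so 333 ≡ 9 (mod 12).
June + 9 months → March.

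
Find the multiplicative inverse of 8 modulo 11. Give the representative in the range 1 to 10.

8·7 = 56 = 5·11 + 1, so 8⁻¹ ≡ 7 (mod 11).

7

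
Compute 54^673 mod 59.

Square-and-reduce mod 59: 54^1≡54, 54^2≡25, 54^4≡35, 54^8≡45, 54^16≡19, 54^32≡7, 54^64≡49, 54^128≡41, 54^256≡29, 54^512≡15.
673 = 1 + 32 + 128 + 512, so 54^673 ≡ 54·7·41·15 ≡ 10 (mod 59).

10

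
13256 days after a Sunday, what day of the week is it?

Friday

Dividing 13256 by 7 gives quotient 1893 and remainder 5.
Sunday + 5 days → Friday.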